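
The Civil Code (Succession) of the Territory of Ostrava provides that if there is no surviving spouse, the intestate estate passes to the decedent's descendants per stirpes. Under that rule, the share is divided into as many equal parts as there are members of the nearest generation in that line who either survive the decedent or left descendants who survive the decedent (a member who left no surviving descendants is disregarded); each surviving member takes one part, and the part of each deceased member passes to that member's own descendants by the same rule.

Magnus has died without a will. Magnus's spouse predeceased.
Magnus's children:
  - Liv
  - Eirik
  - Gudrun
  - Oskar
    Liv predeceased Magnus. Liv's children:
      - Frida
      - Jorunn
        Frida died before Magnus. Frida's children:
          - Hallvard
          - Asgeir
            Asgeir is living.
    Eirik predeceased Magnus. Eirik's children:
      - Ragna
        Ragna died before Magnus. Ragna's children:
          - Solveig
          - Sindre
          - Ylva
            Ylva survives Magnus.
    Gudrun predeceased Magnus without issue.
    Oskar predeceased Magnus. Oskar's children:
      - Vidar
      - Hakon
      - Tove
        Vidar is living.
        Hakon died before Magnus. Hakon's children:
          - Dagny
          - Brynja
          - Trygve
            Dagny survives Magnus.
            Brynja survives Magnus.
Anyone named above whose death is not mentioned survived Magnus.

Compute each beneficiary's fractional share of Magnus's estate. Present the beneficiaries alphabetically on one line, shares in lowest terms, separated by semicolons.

Asgeir 1/12; Brynja 1/27; Dagny 1/27; Hallvard 1/12; Jorunn 1/6; Sindre 1/9; Solveig 1/9; Tove 1/9; Trygve 1/27; Vidar 1/9; Ylva 1/9

There is no surviving spouse, so the entire estate passes to Magnus's descendants per stirpes.
Gudrun left no surviving issue, so that branch lapses and is disregarded.
The estate is divided into 3 equal shares of 1/3 among Liv, Eirik, Oskar.
Liv predeceased; the 1/3 allotted to Liv's branch passes to Liv's issue by representation.
The 1/3 is divided into 2 equal shares of 1/6 among Frida, Jorunn.
Frida predeceased; the 1/6 allotted to Frida's branch passes to Frida's issue by representation.
The 1/6 is divided into 2 equal shares of 1/12 among Hallvard, Asgeir.
Hallvard is living and takes 1/12.
Asgeir is living and takes 1/12.
Jorunn is living and takes 1/6.
Eirik predeceased; the 1/3 allotted to Eirik's branch passes to Eirik's issue by representation.
Ragna's line is the sole branch at this level, so the full 1/3 passes to Ragna's issue by representation.
The 1/3 is divided into 3 equal shares of 1/9 among Solveig, Sindre, Ylva.
Solveig is living and takes 1/9.
Sindre is living and takes 1/9.
Ylva is living and takes 1/9.
Oskar predeceased; the 1/3 allotted to Oskar's branch passes to Oskar's issue by representation.
The 1/3 is divided into 3 equal shares of 1/9 among Vidar, Hakon, Tove.
Vidar is living and takes 1/9.
Hakon predeceased; the 1/9 allotted to Hakon's branch passes to Hakon's issue by representation.
The 1/9 is divided into 3 equal shares of 1/27 among Dagny, Brynja, Trygve.
Dagny is living and takes 1/27.
Brynja is living and takes 1/27.
Trygve is living and takes 1/27.
Tove is living and takes 1/9.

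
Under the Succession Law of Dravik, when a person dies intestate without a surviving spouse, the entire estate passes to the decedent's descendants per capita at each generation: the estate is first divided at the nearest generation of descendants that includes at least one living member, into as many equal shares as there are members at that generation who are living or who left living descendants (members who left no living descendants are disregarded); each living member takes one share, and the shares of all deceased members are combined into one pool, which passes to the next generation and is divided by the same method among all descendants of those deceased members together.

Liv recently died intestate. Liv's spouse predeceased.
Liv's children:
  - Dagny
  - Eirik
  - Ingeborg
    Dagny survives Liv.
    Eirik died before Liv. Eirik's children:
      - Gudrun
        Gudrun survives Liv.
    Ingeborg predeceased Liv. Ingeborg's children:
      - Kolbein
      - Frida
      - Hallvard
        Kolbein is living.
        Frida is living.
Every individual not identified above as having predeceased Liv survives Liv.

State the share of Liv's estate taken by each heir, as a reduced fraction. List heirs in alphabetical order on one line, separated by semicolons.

Dagny 1/3; Frida 1/6; Gudrun 1/6; Hallvard 1/6; Kolbein 1/6

There is no surviving spouse, so the entire estate passes to Liv's descendants per capita at each generation.
At generation 1 (Dagny, Eirik, Ingeborg) there are 3 shares of (1)/3 = 1/3 each.
Living: Dagny — each takes 1/3.
Deceased: Eirik and Ingeborg. Their combined 2/3 is pooled and carried to generation 2.
At generation 2 (Gudrun, Kolbein, Frida, Hallvard) there are 4 shares of (2/3)/4 = 1/6 each.
Living: Gudrun, Kolbein, Frida, and Hallvard — each takes 1/6.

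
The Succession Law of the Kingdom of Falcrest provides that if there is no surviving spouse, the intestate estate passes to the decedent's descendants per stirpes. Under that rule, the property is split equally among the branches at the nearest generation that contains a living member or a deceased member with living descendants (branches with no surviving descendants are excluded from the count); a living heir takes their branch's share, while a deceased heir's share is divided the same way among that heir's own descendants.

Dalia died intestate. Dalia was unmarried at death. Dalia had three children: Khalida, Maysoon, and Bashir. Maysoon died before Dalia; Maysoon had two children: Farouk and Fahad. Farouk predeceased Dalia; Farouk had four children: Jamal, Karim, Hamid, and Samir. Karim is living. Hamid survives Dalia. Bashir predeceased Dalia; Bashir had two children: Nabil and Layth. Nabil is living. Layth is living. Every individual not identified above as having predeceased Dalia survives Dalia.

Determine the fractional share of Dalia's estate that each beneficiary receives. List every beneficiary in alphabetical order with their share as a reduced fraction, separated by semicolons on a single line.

There is no surviving spouse, so the entire estate passes to Dalia's descendants per stirpes.
The estate is divided into 3 equal shares of 1/3 among Khalida, Maysoon, Bashir.
Khalida is living and takes 1/3.
Maysoon predeceased; the 1/3 allotted to Maysoon's branch passes to Maysoon's issue by representation.
The 1/3 is divided into 2 equal shares of 1/6 among Farouk, Fahad.
Farouk predeceased; the 1/6 allotted to Farouk's branch passes to Farouk's issue by representation.
The 1/6 is divided into 4 equal shares of 1/24 among Jamal, Karim, Hamid, Samir.
Jamal is living and takes 1/24.
Karim is living and takes 1/24.
Hamid is living and takes 1/24.
Samir is living and takes 1/24.
Fahad is living and takes 1/6.
Bashir predeceased; the 1/3 allotted to Bashir's branch passes to Bashir's issue by representation.
The 1/3 is divided into 2 equal shares of 1/6 among Nabil, Layth.
Nabil is living and takes 1/6.
Layth is living and takes 1/6.

Fahad 1/6; Hamid 1/24; Jamal 1/24; Karim 1/24; Khalida 1/3; Layth 1/6; Nabil 1/6; Samir 1/24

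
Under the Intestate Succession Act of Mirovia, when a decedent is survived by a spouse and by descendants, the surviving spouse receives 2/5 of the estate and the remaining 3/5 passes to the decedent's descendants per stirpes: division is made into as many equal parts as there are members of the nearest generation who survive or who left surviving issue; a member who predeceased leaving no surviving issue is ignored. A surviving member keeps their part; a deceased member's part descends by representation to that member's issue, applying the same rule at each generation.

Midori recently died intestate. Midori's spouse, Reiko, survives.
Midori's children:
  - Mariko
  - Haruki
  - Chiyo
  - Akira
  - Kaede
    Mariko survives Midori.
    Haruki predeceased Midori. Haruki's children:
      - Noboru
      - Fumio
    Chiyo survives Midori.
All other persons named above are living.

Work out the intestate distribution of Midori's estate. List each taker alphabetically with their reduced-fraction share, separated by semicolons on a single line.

Akira 3/25; Chiyo 3/25; Fumio 3/50; Kaede 3/25; Mariko 3/25; Noboru 3/50; Reiko 2/5

Reiko, as surviving spouse, takes 2/5.
The remaining 3/5 passes to Midori's descendants per stirpes.
The 3/5 is divided into 5 equal shares of 3/25 among Mariko, Haruki, Chiyo, Akira, Kaede.
Mariko is living and takes 3/25.
Haruki predeceased; the 3/25 allotted to Haruki's branch passes to Haruki's issue by representation.
The 3/25 is divided into 2 equal shares of 3/50 among Noboru, Fumio.
Noboru is living and takes 3/50.
Fumio is living and takes 3/50.
Chiyo is living and takes 3/25.
Akira is living and takes 3/25.
Kaede is living and takes 3/25.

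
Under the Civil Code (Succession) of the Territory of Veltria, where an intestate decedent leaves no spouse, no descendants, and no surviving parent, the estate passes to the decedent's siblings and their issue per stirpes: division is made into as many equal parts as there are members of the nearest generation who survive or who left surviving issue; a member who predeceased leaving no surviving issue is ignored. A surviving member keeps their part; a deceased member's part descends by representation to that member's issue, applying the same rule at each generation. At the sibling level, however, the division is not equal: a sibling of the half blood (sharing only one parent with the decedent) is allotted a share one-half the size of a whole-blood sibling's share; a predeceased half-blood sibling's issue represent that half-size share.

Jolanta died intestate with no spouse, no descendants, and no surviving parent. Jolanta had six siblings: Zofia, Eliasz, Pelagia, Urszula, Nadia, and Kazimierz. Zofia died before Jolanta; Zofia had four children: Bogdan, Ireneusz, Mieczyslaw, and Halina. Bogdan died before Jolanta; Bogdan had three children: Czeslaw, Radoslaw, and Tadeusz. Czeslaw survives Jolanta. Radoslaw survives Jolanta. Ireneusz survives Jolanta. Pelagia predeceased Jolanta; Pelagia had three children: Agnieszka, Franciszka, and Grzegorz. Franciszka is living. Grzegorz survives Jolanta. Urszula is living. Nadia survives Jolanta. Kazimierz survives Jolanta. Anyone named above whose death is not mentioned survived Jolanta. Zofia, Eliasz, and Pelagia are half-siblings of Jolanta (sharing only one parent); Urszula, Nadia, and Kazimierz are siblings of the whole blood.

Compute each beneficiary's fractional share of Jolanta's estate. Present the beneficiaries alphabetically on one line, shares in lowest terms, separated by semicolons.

Agnieszka 1/27; Czeslaw 1/108; Eliasz 1/9; Franciszka 1/27; Grzegorz 1/27; Halina 1/36; Ireneusz 1/36; Kazimierz 2/9; Mieczyslaw 1/36; Nadia 2/9; Radoslaw 1/108; Tadeusz 1/108; Urszula 2/9

No spouse, descendants, or parent survives, so the estate passes to Jolanta's siblings per stirpes.
Half-blood siblings count for one-half the weight of whole-blood siblings at the initial division.
Dividing 1 in proportion to weights (total weight 9/2): Zofia (weight 1/2) → 1/9; Eliasz (weight 1/2) → 1/9; Pelagia (weight 1/2) → 1/9; Urszula (weight 1) → 2/9; Nadia (weight 1) → 2/9; Kazimierz (weight 1) → 2/9.
Zofia predeceased; the 1/9 allotted to Zofia's branch passes to Zofia's issue by representation.
The 1/9 is divided into 4 equal shares of 1/36 among Bogdan, Ireneusz, Mieczyslaw, Halina.
Bogdan predeceased; the 1/36 allotted to Bogdan's branch passes to Bogdan's issue by representation.
The 1/36 is divided into 3 equal shares of 1/108 among Czeslaw, Radoslaw, Tadeusz.
Czeslaw is living and takes 1/108.
Radoslaw is living and takes 1/108.
Tadeusz is living and takes 1/108.
Ireneusz is living and takes 1/36.
Mieczyslaw is living and takes 1/36.
Halina is living and takes 1/36.
Eliasz is living and takes 1/9.
Pelagia predeceased; the 1/9 allotted to Pelagia's branch passes to Pelagia's issue by representation.
The 1/9 is divided into 3 equal shares of 1/27 among Agnieszka, Franciszka, Grzegorz.
Agnieszka is living and takes 1/27.
Franciszka is living and takes 1/27.
Grzegorz is living and takes 1/27.
Urszula is living and takes 2/9.
Nadia is living and takes 2/9.
Kazimierz is living and takes 2/9.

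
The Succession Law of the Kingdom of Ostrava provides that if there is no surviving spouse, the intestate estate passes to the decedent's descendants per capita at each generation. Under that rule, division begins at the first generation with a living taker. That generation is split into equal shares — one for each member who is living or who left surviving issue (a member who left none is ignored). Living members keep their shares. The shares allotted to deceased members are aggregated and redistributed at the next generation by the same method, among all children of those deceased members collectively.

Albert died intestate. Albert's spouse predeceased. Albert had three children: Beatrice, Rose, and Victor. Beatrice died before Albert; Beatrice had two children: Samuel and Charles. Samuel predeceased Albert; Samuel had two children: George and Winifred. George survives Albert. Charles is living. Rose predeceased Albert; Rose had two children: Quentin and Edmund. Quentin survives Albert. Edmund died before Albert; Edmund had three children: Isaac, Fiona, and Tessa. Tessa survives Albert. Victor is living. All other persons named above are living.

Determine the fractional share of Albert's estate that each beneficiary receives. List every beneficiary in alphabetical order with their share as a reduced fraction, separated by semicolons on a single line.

There is no surviving spouse, so the entire estate passes to Albert's descendants per capita at each generation.
At generation 1 (Beatrice, Rose, Victor) there are 3 shares of (1)/3 = 1/3 each.
Living: Victor — each takes 1/3.
Deceased: Beatrice and Rose. Their combined 2/3 is pooled and carried to generation 2.
At generation 2 (Samuel, Charles, Quentin, Edmund) there are 4 shares of (2/3)/4 = 1/6 each.
Living: Charles and Quentin — each takes 1/6.
Deceased: Samuel and Edmund. Their combined 1/3 is pooled and carried to generation 3.
At generation 3 (George, Winifred, Isaac, Fiona, Tessa) there are 5 shares of (1/3)/5 = 1/15 each.
Living: George, Winifred, Isaac, Fiona, and Tessa — each takes 1/15.

Charles 1/6; Fiona 1/15; George 1/15; Isaac 1/15; Quentin 1/6; Tessa 1/15; Victor 1/3; Winifred 1/15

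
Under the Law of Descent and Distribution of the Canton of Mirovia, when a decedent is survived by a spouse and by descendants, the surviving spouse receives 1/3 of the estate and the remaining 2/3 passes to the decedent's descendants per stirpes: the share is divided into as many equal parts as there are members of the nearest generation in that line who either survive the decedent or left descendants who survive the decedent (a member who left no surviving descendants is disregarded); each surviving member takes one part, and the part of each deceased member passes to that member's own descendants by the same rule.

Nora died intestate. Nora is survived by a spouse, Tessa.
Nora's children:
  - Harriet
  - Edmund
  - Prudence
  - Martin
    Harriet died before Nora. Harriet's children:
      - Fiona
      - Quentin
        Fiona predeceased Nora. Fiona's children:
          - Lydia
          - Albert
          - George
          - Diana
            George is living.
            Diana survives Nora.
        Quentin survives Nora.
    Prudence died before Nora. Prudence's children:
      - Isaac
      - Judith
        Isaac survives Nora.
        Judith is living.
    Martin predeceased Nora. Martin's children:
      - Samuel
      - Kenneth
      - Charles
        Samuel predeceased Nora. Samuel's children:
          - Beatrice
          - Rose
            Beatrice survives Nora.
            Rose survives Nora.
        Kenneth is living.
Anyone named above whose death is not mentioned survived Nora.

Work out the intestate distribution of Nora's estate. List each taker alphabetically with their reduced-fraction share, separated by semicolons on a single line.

Tessa, as surviving spouse, takes 1/3.
The remaining 2/3 passes to Nora's descendants per stirpes.
The 2/3 is divided into 4 equal shares of 1/6 among Harriet, Edmund, Prudence, Martin.
Harriet predeceased; the 1/6 allotted to Harriet's branch passes to Harriet's issue by representation.
The 1/6 is divided into 2 equal shares of 1/12 among Fiona, Quentin.
Fiona predeceased; the 1/12 allotted to Fiona's branch passes to Fiona's issue by representation.
The 1/12 is divided into 4 equal shares of 1/48 among Lydia, Albert, George, Diana.
Lydia is living and takes 1/48.
Albert is living and takes 1/48.
George is living and takes 1/48.
Diana is living and takes 1/48.
Quentin is living and takes 1/12.
Edmund is living and takes 1/6.
Prudence predeceased; the 1/6 allotted to Prudence's branch passes to Prudence's issue by representation.
The 1/6 is divided into 2 equal shares of 1/12 among Isaac, Judith.
Isaac is living and takes 1/12.
Judith is living and takes 1/12.
Martin predeceased; the 1/6 allotted to Martin's branch passes to Martin's issue by representation.
The 1/6 is divided into 3 equal shares of 1/18 among Samuel, Kenneth, Charles.
Samuel predeceased; the 1/18 allotted to Samuel's branch passes to Samuel's issue by representation.
The 1/18 is divided into 2 equal shares of 1/36 among Beatrice, Rose.
Beatrice is living and takes 1/36.
Rose is living and takes 1/36.
Kenneth is living and takes 1/18.
Charles is living and takes 1/18.

Albert 1/48; Beatrice 1/36; Charles 1/18; Diana 1/48; Edmund 1/6; George 1/48; Isaac 1/12; Judith 1/12; Kenneth 1/18; Lydia 1/48; Quentin 1/12; Rose 1/36; Tessa 1/3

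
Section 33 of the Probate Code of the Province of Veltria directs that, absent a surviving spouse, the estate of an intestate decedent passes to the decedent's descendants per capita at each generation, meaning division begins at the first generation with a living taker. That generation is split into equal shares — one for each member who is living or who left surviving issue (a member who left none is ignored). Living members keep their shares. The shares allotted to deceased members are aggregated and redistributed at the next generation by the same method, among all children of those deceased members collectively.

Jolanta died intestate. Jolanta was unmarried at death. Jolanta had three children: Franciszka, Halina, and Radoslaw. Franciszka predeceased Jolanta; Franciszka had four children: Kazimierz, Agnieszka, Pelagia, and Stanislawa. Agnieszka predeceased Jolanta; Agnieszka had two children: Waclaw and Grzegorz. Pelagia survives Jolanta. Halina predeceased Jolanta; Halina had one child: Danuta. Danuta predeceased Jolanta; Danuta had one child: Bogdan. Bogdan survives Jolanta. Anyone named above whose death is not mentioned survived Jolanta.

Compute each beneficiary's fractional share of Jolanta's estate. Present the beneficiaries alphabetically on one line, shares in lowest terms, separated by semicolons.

There is no surviving spouse, so the entire estate passes to Jolanta's descendants per capita at each generation.
At generation 1 (Franciszka, Halina, Radoslaw) there are 3 shares of (1)/3 = 1/3 each.
Living: Radoslaw — each takes 1/3.
Deceased: Franciszka and Halina. Their combined 2/3 is pooled and carried to generation 2.
At generation 2 (Kazimierz, Agnieszka, Pelagia, Stanislawa, Danuta) there are 5 shares of (2/3)/5 = 2/15 each.
Living: Kazimierz, Pelagia, and Stanislawa — each takes 2/15.
Deceased: Agnieszka and Danuta. Their combined 4/15 is pooled and carried to generation 3.
At generation 3 (Waclaw, Grzegorz, Bogdan) there are 3 shares of (4/15)/3 = 4/45 each.
Living: Waclaw, Grzegorz, and Bogdan — each takes 4/45.

Bogdan 4/45; Grzegorz 4/45; Kazimierz 2/15; Pelagia 2/15; Radoslaw 1/3; Stanislawa 2/15; Waclaw 4/45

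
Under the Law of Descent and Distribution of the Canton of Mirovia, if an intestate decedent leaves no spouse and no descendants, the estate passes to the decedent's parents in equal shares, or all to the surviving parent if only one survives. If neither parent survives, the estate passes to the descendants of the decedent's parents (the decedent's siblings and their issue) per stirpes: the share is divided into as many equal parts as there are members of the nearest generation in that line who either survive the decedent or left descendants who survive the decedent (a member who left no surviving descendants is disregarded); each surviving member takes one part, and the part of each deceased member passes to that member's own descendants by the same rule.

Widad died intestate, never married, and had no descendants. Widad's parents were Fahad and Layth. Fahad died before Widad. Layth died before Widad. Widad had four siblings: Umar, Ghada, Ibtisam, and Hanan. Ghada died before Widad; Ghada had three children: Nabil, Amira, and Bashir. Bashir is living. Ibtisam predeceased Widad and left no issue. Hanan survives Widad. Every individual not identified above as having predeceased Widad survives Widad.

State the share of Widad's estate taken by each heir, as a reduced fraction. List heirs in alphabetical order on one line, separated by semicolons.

Amira 1/9; Bashir 1/9; Hanan 1/3; Nabil 1/9; Umar 1/3

Neither parent survives and there are no descendants, so the estate passes to Widad's siblings and their issue per stirpes.
Ibtisam left no surviving issue, so that branch lapses and is disregarded.
The estate is divided into 3 equal shares of 1/3 among Umar, Ghada, Hanan.
Umar is living and takes 1/3.
Ghada predeceased; the 1/3 allotted to Ghada's branch passes to Ghada's issue by representation.
The 1/3 is divided into 3 equal shares of 1/9 among Nabil, Amira, Bashir.
Nabil is living and takes 1/9.
Amira is living and takes 1/9.
Bashir is living and takes 1/9.
Hanan is living and takes 1/3.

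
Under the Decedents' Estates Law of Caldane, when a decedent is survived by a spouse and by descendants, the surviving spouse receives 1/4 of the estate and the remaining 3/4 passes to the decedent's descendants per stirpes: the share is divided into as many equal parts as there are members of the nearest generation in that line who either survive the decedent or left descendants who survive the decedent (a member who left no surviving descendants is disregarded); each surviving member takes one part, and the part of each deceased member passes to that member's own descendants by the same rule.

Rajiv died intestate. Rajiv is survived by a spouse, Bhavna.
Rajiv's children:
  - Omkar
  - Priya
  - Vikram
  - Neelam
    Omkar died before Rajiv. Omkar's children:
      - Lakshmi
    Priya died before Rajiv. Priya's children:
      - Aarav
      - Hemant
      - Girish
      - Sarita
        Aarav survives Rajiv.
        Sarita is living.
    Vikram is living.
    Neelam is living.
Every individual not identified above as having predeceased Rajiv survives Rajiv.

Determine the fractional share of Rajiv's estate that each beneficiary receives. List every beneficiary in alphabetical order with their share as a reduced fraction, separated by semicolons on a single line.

Bhavna, as surviving spouse, takes 1/4.
The remaining 3/4 passes to Rajiv's descendants per stirpes.
The 3/4 is divided into 4 equal shares of 3/16 among Omkar, Priya, Vikram, Neelam.
Omkar predeceased; the 3/16 allotted to Omkar's branch passes to Omkar's issue by representation.
Lakshmi is the sole taker at this level and receives the full 3/16.
Priya predeceased; the 3/16 allotted to Priya's branch passes to Priya's issue by representation.
The 3/16 is divided into 4 equal shares of 3/64 among Aarav, Hemant, Girish, Sarita.
Aarav is living and takes 3/64.
Hemant is living and takes 3/64.
Girish is living and takes 3/64.
Sarita is living and takes 3/64.
Vikram is living and takes 3/16.
Neelam is living and takes 3/16.

Aarav 3/64; Bhavna 1/4; Girish 3/64; Hemant 3/64; Lakshmi 3/16; Neelam 3/16; Sarita 3/64; Vikram 3/16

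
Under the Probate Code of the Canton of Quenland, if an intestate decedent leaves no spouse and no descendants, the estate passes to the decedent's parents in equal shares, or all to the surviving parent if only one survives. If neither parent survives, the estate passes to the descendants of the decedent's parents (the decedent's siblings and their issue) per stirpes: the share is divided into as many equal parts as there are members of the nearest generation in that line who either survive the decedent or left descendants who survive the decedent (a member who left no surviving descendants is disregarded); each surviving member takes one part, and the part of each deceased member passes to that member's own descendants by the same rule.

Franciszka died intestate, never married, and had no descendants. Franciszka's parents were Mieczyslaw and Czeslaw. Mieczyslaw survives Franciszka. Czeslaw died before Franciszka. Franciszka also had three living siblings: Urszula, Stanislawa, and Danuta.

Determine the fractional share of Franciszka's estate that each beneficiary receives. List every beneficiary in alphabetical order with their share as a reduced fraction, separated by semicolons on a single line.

Mieczyslaw 1

Only one parent, Mieczyslaw, survives, so Mieczyslaw takes the entire estate. The siblings take nothing because a surviving parent has priority.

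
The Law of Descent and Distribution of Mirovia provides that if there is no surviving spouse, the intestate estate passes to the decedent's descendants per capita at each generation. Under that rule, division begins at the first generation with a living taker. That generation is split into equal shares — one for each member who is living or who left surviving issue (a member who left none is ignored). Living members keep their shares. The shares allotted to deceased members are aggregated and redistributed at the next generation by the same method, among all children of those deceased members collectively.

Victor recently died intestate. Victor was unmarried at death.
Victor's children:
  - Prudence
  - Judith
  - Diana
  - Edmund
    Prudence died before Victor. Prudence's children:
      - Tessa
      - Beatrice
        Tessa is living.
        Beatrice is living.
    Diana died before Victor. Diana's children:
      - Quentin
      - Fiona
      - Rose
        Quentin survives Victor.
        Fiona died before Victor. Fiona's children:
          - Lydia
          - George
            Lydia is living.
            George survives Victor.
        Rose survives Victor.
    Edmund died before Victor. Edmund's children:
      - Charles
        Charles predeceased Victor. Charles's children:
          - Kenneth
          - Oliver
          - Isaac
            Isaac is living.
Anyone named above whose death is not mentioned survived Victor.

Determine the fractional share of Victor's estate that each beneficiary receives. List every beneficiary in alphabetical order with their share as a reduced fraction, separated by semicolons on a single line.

There is no surviving spouse, so the entire estate passes to Victor's descendants per capita at each generation.
At generation 1 (Prudence, Judith, Diana, Edmund) there are 4 shares of (1)/4 = 1/4 each.
Living: Judith — each takes 1/4.
Deceased: Prudence, Diana, and Edmund. Their combined 3/4 is pooled and carried to generation 2.
At generation 2 (Tessa, Beatrice, Quentin, Fiona, Rose, Charles) there are 6 shares of (3/4)/6 = 1/8 each.
Living: Tessa, Beatrice, Quentin, and Rose — each takes 1/8.
Deceased: Fiona and Charles. Their combined 1/4 is pooled and carried to generation 3.
At generation 3 (Lydia, George, Kenneth, Oliver, Isaac) there are 5 shares of (1/4)/5 = 1/20 each.
Living: Lydia, George, Kenneth, Oliver, and Isaac — each takes 1/20.

Beatrice 1/8; George 1/20; Isaac 1/20; Judith 1/4; Kenneth 1/20; Lydia 1/20; Oliver 1/20; Quentin 1/8; Rose 1/8; Tessa 1/8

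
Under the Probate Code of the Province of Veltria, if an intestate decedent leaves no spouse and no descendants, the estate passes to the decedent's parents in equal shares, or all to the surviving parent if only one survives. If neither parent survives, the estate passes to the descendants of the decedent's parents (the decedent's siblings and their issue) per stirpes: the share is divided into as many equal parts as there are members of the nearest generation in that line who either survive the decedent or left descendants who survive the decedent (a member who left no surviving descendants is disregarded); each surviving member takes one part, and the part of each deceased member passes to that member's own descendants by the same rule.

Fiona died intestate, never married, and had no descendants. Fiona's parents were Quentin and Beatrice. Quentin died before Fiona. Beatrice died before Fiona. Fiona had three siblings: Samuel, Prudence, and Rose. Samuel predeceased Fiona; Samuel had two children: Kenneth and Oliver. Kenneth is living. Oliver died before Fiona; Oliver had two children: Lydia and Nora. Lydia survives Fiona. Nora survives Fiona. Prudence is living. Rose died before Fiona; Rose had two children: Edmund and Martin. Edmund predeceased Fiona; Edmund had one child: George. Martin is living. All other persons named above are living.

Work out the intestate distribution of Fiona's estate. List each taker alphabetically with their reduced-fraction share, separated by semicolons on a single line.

George 1/6; Kenneth 1/6; Lydia 1/12; Martin 1/6; Nora 1/12; Prudence 1/3

Neither parent survives and there are no descendants, so the estate passes to Fiona's siblings and their issue per stirpes.
The estate is divided into 3 equal shares of 1/3 among Samuel, Prudence, Rose.
Samuel predeceased; the 1/3 allotted to Samuel's branch passes to Samuel's issue by representation.
The 1/3 is divided into 2 equal shares of 1/6 among Kenneth, Oliver.
Kenneth is living and takes 1/6.
Oliver predeceased; the 1/6 allotted to Oliver's branch passes to Oliver's issue by representation.
The 1/6 is divided into 2 equal shares of 1/12 among Lydia, Nora.
Lydia is living and takes 1/12.
Nora is living and takes 1/12.
Prudence is living and takes 1/3.
Rose predeceased; the 1/3 allotted to Rose's branch passes to Rose's issue by representation.
The 1/3 is divided into 2 equal shares of 1/6 among Edmund, Martin.
Edmund predeceased; the 1/6 allotted to Edmund's branch passes to Edmund's issue by representation.
George is the sole taker at this level and receives the full 1/6.
Martin is living and takes 1/6.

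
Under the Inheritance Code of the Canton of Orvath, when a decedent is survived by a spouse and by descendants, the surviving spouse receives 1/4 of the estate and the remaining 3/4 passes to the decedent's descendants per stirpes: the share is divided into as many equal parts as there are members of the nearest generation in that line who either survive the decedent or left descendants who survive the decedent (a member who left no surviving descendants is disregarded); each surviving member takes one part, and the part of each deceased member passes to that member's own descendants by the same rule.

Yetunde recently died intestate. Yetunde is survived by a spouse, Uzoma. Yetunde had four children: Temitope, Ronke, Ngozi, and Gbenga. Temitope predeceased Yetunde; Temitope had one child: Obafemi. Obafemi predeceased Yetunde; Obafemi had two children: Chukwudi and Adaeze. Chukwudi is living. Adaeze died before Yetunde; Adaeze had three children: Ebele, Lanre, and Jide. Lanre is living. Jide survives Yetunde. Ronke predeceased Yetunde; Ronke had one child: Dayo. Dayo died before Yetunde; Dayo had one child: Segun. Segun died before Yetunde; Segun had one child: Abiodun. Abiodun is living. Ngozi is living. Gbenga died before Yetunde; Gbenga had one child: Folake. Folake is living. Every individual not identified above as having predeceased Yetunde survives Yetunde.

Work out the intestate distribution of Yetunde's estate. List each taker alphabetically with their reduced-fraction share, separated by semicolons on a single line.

Abiodun 3/16; Chukwudi 3/32; Ebele 1/32; Folake 3/16; Jide 1/32; Lanre 1/32; Ngozi 3/16; Uzoma 1/4

Uzoma, as surviving spouse, takes 1/4.
The remaining 3/4 passes to Yetunde's descendants per stirpes.
The 3/4 is divided into 4 equal shares of 3/16 among Temitope, Ronke, Ngozi, Gbenga.
Temitope predeceased; the 3/16 allotted to Temitope's branch passes to Temitope's issue by representation.
Obafemi's line is the sole branch at this level, so the full 3/16 passes to Obafemi's issue by representation.
The 3/16 is divided into 2 equal shares of 3/32 among Chukwudi, Adaeze.
Chukwudi is living and takes 3/32.
Adaeze predeceased; the 3/32 allotted to Adaeze's branch passes to Adaeze's issue by representation.
The 3/32 is divided into 3 equal shares of 1/32 among Ebele, Lanre, Jide.
Ebele is living and takes 1/32.
Lanre is living and takes 1/32.
Jide is living and takes 1/32.
Ronke predeceased; the 3/16 allotted to Ronke's branch passes to Ronke's issue by representation.
Dayo's line is the sole branch at this level, so the full 3/16 passes to Dayo's issue by representation.
Segun's line is the sole branch at this level, so the full 3/16 passes to Segun's issue by representation.
Abiodun is the sole taker at this level and receives the full 3/16.
Ngozi is living and takes 3/16.
Gbenga predeceased; the 3/16 allotted to Gbenga's branch passes to Gbenga's issue by representation.
Folake is the sole taker at this level and receives the full 3/16.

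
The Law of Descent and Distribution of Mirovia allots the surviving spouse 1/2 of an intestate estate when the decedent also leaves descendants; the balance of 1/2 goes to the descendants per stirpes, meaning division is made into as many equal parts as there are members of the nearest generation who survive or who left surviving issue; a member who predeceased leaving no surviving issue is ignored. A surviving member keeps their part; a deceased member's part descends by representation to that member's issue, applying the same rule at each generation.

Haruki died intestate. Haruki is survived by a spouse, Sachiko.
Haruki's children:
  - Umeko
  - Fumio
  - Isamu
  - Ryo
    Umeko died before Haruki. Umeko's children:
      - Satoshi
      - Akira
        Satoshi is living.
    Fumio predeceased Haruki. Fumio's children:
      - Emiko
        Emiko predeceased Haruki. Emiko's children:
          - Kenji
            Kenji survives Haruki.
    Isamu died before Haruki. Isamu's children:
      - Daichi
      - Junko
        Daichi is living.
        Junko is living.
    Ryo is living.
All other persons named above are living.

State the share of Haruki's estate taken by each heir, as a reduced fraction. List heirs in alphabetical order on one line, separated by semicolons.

Akira 1/16; Daichi 1/16; Junko 1/16; Kenji 1/8; Ryo 1/8; Sachiko 1/2; Satoshi 1/16

Sachiko, as surviving spouse, takes 1/2.
The remaining 1/2 passes to Haruki's descendants per stirpes.
The 1/2 is divided into 4 equal shares of 1/8 among Umeko, Fumio, Isamu, Ryo.
Umeko predeceased; the 1/8 allotted to Umeko's branch passes to Umeko's issue by representation.
The 1/8 is divided into 2 equal shares of 1/16 among Satoshi, Akira.
Satoshi is living and takes 1/16.
Akira is living and takes 1/16.
Fumio predeceased; the 1/8 allotted to Fumio's branch passes to Fumio's issue by representation.
Emiko's line is the sole branch at this level, so the full 1/8 passes to Emiko's issue by representation.
Kenji is the sole taker at this level and receives the full 1/8.
Isamu predeceased; the 1/8 allotted to Isamu's branch passes to Isamu's issue by representation.
The 1/8 is divided into 2 equal shares of 1/16 among Daichi, Junko.
Daichi is living and takes 1/16.
Junko is living and takes 1/16.
Ryo is living and takes 1/8.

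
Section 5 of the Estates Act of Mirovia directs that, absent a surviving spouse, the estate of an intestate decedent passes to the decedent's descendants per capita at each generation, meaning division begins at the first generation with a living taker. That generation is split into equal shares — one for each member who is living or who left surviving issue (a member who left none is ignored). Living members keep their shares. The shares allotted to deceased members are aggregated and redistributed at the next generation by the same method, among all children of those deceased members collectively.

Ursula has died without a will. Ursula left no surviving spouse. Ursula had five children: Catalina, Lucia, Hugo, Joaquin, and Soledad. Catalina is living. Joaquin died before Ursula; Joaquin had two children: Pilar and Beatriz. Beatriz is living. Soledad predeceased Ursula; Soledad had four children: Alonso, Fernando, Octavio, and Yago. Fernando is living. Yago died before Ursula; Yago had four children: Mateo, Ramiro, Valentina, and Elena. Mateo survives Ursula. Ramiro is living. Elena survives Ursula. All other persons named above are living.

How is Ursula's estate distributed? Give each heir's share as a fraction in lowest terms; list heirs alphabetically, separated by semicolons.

There is no surviving spouse, so the entire estate passes to Ursula's descendants per capita at each generation.
At generation 1 (Catalina, Lucia, Hugo, Joaquin, Soledad) there are 5 shares of (1)/5 = 1/5 each.
Living: Catalina, Lucia, and Hugo — each takes 1/5.
Deceased: Joaquin and Soledad. Their combined 2/5 is pooled and carried to generation 2.
At generation 2 (Pilar, Beatriz, Alonso, Fernando, Octavio, Yago) there are 6 shares of (2/5)/6 = 1/15 each.
Living: Pilar, Beatriz, Alonso, Fernando, and Octavio — each takes 1/15.
Deceased: Yago. That 1/15 share is carried to generation 3.
At generation 3 (Mateo, Ramiro, Valentina, Elena) there are 4 shares of (1/15)/4 = 1/60 each.
Living: Mateo, Ramiro, Valentina, and Elena — each takes 1/60.

Alonso 1/15; Beatriz 1/15; Catalina 1/5; Elena 1/60; Fernando 1/15; Hugo 1/5; Lucia 1/5; Mateo 1/60; Octavio 1/15; Pilar 1/15; Ramiro 1/60; Valentina 1/60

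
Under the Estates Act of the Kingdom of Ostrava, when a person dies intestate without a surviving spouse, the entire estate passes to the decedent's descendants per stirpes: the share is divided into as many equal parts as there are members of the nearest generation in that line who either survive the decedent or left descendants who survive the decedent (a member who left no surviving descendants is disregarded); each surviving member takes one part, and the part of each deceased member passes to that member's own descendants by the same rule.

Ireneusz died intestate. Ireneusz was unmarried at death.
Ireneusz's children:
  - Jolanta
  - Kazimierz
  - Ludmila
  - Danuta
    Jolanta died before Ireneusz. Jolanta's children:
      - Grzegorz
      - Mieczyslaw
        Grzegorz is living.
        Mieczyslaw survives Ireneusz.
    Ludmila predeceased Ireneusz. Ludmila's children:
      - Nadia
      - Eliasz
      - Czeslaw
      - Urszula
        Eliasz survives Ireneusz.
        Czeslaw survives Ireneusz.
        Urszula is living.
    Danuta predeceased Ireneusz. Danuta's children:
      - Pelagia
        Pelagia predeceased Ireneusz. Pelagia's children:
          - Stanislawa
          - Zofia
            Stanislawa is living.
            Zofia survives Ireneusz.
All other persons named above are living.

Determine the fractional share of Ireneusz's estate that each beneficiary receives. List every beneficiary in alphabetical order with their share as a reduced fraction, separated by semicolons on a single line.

There is no surviving spouse, so the entire estate passes to Ireneusz's descendants per stirpes.
The estate is divided into 4 equal shares of 1/4 among Jolanta, Kazimierz, Ludmila, Danuta.
Jolanta predeceased; the 1/4 allotted to Jolanta's branch passes to Jolanta's issue by representation.
The 1/4 is divided into 2 equal shares of 1/8 among Grzegorz, Mieczyslaw.
Grzegorz is living and takes 1/8.
Mieczyslaw is living and takes 1/8.
Kazimierz is living and takes 1/4.
Ludmila predeceased; the 1/4 allotted to Ludmila's branch passes to Ludmila's issue by representation.
The 1/4 is divided into 4 equal shares of 1/16 among Nadia, Eliasz, Czeslaw, Urszula.
Nadia is living and takes 1/16.
Eliasz is living and takes 1/16.
Czeslaw is living and takes 1/16.
Urszula is living and takes 1/16.
Danuta predeceased; the 1/4 allotted to Danuta's branch passes to Danuta's issue by representation.
Pelagia's line is the sole branch at this level, so the full 1/4 passes to Pelagia's issue by representation.
The 1/4 is divided into 2 equal shares of 1/8 among Stanislawa, Zofia.
Stanislawa is living and takes 1/8.
Zofia is living and takes 1/8.

Czeslaw 1/16; Eliasz 1/16; Grzegorz 1/8; Kazimierz 1/4; Mieczyslaw 1/8; Nadia 1/16; Stanislawa 1/8; Urszula 1/16; Zofia 1/8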